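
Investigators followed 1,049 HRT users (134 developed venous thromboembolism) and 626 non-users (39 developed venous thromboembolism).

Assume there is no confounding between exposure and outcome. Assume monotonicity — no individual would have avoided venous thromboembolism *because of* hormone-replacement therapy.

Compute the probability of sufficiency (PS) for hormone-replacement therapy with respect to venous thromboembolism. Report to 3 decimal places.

PS ≈ 0.070

p₁ = P(outcome | exposed) = 134/1049 = 0.12774
p₀ = P(outcome | unexposed) = 39/626 = 0.0623
Under exogeneity and monotonicity, PS = (p₁ − p₀) / (1 − p₀).
PS = (0.12774 − 0.0623) / (1 − 0.0623) = 0.06544 / 0.9377 ≈ 0.0698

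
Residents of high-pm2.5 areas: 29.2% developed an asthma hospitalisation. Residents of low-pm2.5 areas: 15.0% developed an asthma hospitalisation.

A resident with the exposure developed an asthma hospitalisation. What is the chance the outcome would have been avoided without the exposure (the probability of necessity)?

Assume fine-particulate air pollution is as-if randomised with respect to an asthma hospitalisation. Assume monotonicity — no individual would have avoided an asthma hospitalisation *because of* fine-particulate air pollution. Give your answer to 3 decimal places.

PN ≈ 0.486

p₁ = 0.292, p₀ = 0.15.
Under exogeneity and monotonicity, PN = (p₁ − p₀) / p₁.
PN = (0.292 − 0.15) / 0.292 = 0.142 / 0.292 ≈ 0.4863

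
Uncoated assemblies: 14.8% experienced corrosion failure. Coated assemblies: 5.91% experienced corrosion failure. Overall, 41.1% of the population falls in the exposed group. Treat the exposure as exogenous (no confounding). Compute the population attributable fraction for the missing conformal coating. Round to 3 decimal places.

p₁ = 0.148, p₀ = 0.0591.
Overall risk P(Y=1) = π·p₁ + (1−π)·p₀ = 0.411×0.148 + 0.589×0.0591 = 0.095638.
Under exogeneity, PAF = [P(Y=1) − p₀] / P(Y=1).
PAF = (0.095638 − 0.0591) / 0.095638 ≈ 0.3820

PAF ≈ 0.382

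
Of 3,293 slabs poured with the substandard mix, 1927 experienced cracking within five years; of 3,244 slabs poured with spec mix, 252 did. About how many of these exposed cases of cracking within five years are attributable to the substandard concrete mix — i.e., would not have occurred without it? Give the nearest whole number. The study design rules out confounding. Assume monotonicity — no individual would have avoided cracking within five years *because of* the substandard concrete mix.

p₁ = P(outcome | exposed) = 1927/3293 = 0.58518
p₀ = P(outcome | unexposed) = 252/3244 = 0.077682
PN = (p₁ − p₀)/p₁ = (0.58518 − 0.077682) / 0.58518 ≈ 0.86725.
Attributable cases ≈ PN × (exposed cases) = 0.86725 × 1927 ≈ 1671.19.

about 1671 cases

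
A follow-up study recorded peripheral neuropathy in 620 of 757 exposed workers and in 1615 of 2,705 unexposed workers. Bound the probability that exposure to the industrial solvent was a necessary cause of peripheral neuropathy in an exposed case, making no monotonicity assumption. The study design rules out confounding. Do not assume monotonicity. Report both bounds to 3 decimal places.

0.271 ≤ PN ≤ 0.492

p₁ = P(outcome | exposed) = 620/757 = 0.81902
p₀ = P(outcome | unexposed) = 1615/2705 = 0.59704
Under exogeneity alone the bounds on PN are max{0,(p₁−p₀)/p₁} ≤ PN ≤ min{1,(1−p₀)/p₁}.
  lower = (p₁ − p₀)/p₁ = 0.22198 / 0.81902 ≈ 0.2710
  upper = min{1, (1 − p₀)/p₁} = 0.40296 / 0.81902 ≈ 0.4920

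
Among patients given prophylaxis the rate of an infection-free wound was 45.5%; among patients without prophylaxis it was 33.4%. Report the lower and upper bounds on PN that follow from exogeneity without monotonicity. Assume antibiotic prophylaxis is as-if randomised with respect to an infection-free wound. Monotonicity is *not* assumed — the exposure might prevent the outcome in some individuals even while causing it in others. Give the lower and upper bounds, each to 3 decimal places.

p₁ = 0.455, p₀ = 0.334.
Under exogeneity alone the bounds on PN are max{0,(p₁−p₀)/p₁} ≤ PN ≤ min{1,(1−p₀)/p₁}.
  lower = (p₁ − p₀)/p₁ = 0.121 / 0.455 ≈ 0.2659
  upper = min{1, (1 − p₀)/p₁} = 0.666 / 0.455 ≈ 1.4637 → capped at 1

0.266 ≤ PN ≤ 1.000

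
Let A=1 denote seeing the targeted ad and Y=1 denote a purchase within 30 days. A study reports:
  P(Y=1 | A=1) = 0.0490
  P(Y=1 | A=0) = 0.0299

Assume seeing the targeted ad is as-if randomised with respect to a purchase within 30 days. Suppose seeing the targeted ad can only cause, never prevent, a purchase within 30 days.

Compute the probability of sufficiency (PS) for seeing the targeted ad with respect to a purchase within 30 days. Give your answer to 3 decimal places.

PS ≈ 0.020

Let p₁ = 0.049, p₀ = 0.0299.
Under exogeneity and monotonicity, PS = (p₁ − p₀) / (1 − p₀).
PS = (0.049 − 0.0299) / (1 − 0.0299) = 0.0191 / 0.9701 ≈ 0.0197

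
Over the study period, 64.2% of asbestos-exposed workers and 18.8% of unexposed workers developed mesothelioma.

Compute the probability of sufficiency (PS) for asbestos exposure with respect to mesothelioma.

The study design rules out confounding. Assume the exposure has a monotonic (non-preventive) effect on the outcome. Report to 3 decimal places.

PS ≈ 0.559

p₁ = 0.642, p₀ = 0.188.
Under exogeneity and monotonicity, PS = (p₁ − p₀) / (1 − p₀).
PS = (0.642 − 0.188) / (1 − 0.188) = 0.454 / 0.812 ≈ 0.5591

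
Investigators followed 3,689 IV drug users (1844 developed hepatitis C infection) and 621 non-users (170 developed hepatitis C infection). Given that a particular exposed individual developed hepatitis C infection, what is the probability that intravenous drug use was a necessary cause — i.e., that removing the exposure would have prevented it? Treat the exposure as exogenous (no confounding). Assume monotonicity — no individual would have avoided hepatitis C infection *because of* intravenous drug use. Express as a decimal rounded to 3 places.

p₁ = P(outcome | exposed) = 1844/3689 = 0.49986
p₀ = P(outcome | unexposed) = 170/621 = 0.27375
Under exogeneity and monotonicity, PN = (p₁ − p₀) / p₁.
PN = (0.49986 − 0.27375) / 0.49986 = 0.22611 / 0.49986 ≈ 0.4523

PN ≈ 0.452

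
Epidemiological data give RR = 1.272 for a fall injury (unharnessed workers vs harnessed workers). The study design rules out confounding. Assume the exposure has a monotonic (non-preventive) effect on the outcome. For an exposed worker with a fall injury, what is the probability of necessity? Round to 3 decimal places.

PN ≈ 0.214

Under exogeneity and monotonicity, PN = (RR − 1) / RR = 1 − 1/RR.
PN = (1.272 − 1) / 1.272 = 0.272 / 1.272 ≈ 0.2138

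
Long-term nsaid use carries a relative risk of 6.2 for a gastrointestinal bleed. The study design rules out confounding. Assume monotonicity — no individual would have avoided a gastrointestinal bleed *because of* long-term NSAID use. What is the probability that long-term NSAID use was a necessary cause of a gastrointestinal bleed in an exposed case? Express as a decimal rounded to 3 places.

Under exogeneity and monotonicity, PN = (RR − 1) / RR = 1 − 1/RR.
PN = (6.2 − 1) / 6.2 = 5.2 / 6.2 ≈ 0.8387

PN ≈ 0.839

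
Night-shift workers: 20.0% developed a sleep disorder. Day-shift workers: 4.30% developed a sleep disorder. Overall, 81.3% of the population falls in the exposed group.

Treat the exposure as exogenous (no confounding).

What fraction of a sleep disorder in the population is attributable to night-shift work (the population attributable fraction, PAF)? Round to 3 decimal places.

p₁ = 0.2, p₀ = 0.043.
Overall risk P(Y=1) = π·p₁ + (1−π)·p₀ = 0.813×0.2 + 0.187×0.043 = 0.17064.
Under exogeneity, PAF = [P(Y=1) − p₀] / P(Y=1).
PAF = (0.17064 − 0.043) / 0.17064 ≈ 0.7480

PAF ≈ 0.748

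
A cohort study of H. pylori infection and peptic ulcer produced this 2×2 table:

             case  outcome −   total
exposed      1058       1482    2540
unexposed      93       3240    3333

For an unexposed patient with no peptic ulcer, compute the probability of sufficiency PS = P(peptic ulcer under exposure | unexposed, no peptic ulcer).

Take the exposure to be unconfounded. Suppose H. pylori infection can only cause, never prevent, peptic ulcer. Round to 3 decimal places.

p₁ = P(outcome | exposed) = 1058/2540 = 0.41654
p₀ = P(outcome | unexposed) = 93/3333 = 0.027903
Under exogeneity and monotonicity, PS = (p₁ − p₀)/(1 − p₀).
PS = (0.41654 − 0.027903) / 0.9721 ≈ 0.3998

PS ≈ 0.400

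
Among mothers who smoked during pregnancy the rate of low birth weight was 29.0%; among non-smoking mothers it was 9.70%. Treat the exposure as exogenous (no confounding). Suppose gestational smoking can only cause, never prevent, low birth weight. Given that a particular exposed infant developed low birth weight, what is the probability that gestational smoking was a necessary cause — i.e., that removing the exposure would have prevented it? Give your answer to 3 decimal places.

p₁ = 0.29, p₀ = 0.097.
Under exogeneity and monotonicity, PN = (p₁ − p₀) / p₁.
PN = (0.29 − 0.097) / 0.29 = 0.193 / 0.29 ≈ 0.6655

PN ≈ 0.666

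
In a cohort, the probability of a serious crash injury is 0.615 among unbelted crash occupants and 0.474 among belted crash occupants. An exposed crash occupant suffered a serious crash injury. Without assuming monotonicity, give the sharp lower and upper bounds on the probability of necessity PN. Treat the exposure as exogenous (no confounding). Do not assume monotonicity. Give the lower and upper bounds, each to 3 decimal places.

0.229 ≤ PN ≤ 0.855

Let p₁ = 0.615, p₀ = 0.474.
Under exogeneity alone the bounds on PN are max{0,(p₁−p₀)/p₁} ≤ PN ≤ min{1,(1−p₀)/p₁}.
  lower = (p₁ − p₀)/p₁ = 0.141 / 0.615 ≈ 0.2293
  upper = min{1, (1 − p₀)/p₁} = 0.526 / 0.615 ≈ 0.8553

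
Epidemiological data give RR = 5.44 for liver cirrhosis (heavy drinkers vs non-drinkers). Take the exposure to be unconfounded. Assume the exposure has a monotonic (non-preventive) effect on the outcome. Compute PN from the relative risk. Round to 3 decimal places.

PN ≈ 0.816

Under exogeneity and monotonicity, PN = (RR − 1) / RR = 1 − 1/RR.
PN = (5.44 − 1) / 5.44 = 4.44 / 5.44 ≈ 0.8162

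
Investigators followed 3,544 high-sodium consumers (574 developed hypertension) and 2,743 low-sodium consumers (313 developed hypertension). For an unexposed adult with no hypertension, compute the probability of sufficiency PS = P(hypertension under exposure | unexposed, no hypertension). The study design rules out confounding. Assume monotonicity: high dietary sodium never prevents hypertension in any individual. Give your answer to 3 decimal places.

p₁ = P(outcome | exposed) = 574/3544 = 0.16196
p₀ = P(outcome | unexposed) = 313/2743 = 0.11411
Under exogeneity and monotonicity, PS = (p₁ − p₀) / (1 − p₀).
PS = (0.16196 − 0.11411) / (1 − 0.11411) = 0.047855 / 0.88589 ≈ 0.0540

PS ≈ 0.054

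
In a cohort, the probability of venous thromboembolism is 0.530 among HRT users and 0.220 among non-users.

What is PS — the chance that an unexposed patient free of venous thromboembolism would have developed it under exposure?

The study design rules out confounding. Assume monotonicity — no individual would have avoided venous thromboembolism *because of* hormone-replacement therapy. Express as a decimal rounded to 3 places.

PS ≈ 0.397

Let p₁ = 0.53, p₀ = 0.22.
Under exogeneity and monotonicity, PS = (p₁ − p₀) / (1 − p₀).
PS = (0.53 − 0.22) / (1 − 0.22) = 0.31 / 0.78 ≈ 0.3974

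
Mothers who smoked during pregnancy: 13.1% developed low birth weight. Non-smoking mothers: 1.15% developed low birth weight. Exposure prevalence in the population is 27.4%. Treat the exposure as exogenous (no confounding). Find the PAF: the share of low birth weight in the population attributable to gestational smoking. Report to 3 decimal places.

PAF ≈ 0.740

p₁ = 0.131, p₀ = 0.0115.
Overall risk P(Y=1) = π·p₁ + (1−π)·p₀ = 0.274×0.131 + 0.726×0.0115 = 0.044243.
Under exogeneity, PAF = [P(Y=1) − p₀] / P(Y=1).
PAF = (0.044243 − 0.0115) / 0.044243 ≈ 0.7401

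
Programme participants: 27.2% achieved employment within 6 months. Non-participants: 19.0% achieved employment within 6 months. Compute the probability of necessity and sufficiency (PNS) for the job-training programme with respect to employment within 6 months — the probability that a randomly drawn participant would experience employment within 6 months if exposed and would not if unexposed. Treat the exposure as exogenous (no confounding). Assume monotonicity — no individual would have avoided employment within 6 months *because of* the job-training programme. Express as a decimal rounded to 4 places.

p₁ = 0.272, p₀ = 0.19.
Under exogeneity and monotonicity, PNS = p₁ − p₀.
PNS = 0.272 − 0.19 = 0.082

PNS ≈ 0.0820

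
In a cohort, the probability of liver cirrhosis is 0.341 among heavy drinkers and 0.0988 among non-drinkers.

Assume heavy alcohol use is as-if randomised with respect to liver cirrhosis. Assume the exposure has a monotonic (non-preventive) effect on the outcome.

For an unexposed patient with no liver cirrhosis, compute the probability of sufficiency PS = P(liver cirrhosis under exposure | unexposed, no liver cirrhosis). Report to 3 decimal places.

Let p₁ = 0.341, p₀ = 0.0988.
Under exogeneity and monotonicity, PS = (p₁ − p₀) / (1 − p₀).
PS = (0.341 − 0.0988) / (1 − 0.0988) = 0.2422 / 0.9012 ≈ 0.2688

PS ≈ 0.269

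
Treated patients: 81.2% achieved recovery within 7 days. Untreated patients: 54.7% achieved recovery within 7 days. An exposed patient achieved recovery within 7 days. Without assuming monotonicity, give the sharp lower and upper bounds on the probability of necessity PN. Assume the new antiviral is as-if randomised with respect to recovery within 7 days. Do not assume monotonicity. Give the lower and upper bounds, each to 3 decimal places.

p₁ = 0.812, p₀ = 0.547.
Under exogeneity alone the bounds on PN are max{0,(p₁−p₀)/p₁} ≤ PN ≤ min{1,(1−p₀)/p₁}.
  lower = (p₁ − p₀)/p₁ = 0.265 / 0.812 ≈ 0.3264
  upper = min{1, (1 − p₀)/p₁} = 0.453 / 0.812 ≈ 0.5579

0.326 ≤ PN ≤ 0.558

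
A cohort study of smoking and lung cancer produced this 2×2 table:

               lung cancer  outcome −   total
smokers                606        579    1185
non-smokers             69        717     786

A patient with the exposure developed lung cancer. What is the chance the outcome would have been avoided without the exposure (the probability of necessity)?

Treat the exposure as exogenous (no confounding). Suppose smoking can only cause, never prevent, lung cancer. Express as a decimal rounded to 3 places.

p₁ = P(outcome | exposed) = 606/1185 = 0.51139
p₀ = P(outcome | unexposed) = 69/786 = 0.087786
Under exogeneity and monotonicity, PN = (p₁ − p₀)/p₁.
PN = (0.51139 − 0.087786) / 0.51139 ≈ 0.8283

PN ≈ 0.828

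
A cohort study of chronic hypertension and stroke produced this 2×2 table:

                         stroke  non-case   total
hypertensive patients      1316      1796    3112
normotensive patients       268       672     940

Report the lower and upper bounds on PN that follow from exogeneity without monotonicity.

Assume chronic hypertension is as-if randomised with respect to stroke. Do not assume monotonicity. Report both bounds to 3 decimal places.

p₁ = P(outcome | exposed) = 1316/3112 = 0.42288
p₀ = P(outcome | unexposed) = 268/940 = 0.28511
Under exogeneity alone the bounds on PN are max{0,(p₁−p₀)/p₁} ≤ PN ≤ min{1,(1−p₀)/p₁}.
  lower = (p₁ − p₀)/p₁ = 0.13777 / 0.42288 ≈ 0.3258
  upper = min{1, (1 − p₀)/p₁} = 0.71489 / 0.42288 ≈ 1.6905 → capped at 1

0.326 ≤ PN ≤ 1.000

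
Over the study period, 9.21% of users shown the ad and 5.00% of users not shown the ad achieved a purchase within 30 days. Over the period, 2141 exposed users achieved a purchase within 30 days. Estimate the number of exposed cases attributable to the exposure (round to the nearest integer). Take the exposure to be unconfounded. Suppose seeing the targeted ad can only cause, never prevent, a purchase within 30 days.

p₁ = 0.0921, p₀ = 0.05.
PN = (p₁ − p₀)/p₁ = (0.0921 − 0.05) / 0.0921 ≈ 0.45711.
Attributable cases ≈ PN × (exposed cases) = 0.45711 × 2141 ≈ 978.68.

about 979 cases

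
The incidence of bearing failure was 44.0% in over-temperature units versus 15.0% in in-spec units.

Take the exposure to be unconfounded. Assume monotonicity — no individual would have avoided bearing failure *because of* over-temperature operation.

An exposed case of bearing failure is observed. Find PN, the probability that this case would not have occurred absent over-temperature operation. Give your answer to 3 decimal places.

p₁ = 0.44, p₀ = 0.15.
Under exogeneity and monotonicity, PN = (p₁ − p₀) / p₁.
PN = (0.44 − 0.15) / 0.44 = 0.29 / 0.44 ≈ 0.6591

PN ≈ 0.659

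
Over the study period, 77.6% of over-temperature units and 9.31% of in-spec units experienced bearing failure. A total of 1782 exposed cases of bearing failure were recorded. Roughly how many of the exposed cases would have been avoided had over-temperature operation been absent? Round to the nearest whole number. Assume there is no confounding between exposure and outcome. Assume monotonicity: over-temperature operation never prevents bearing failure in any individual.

about 1568 cases

p₁ = 0.776, p₀ = 0.0931.
PN = (p₁ − p₀)/p₁ = (0.776 − 0.0931) / 0.776 ≈ 0.88003.
Attributable cases ≈ PN × (exposed cases) = 0.88003 × 1782 ≈ 1568.21.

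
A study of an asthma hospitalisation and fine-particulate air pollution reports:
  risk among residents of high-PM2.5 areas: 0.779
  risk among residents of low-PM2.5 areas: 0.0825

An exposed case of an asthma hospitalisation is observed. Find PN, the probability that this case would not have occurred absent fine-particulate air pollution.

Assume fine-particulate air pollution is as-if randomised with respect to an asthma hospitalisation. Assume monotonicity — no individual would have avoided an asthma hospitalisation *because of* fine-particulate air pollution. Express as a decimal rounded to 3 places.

Let p₁ = 0.779, p₀ = 0.0825.
Under exogeneity and monotonicity, PN = (p₁ − p₀) / p₁.
PN = (0.779 − 0.0825) / 0.779 = 0.6965 / 0.779 ≈ 0.8941

PN ≈ 0.894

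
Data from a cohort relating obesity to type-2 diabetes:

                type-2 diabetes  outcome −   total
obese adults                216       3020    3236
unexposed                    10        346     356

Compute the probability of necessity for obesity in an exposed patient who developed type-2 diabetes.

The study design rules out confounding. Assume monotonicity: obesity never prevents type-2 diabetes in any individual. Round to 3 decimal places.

p₁ = P(outcome | exposed) = 216/3236 = 0.066749
p₀ = P(outcome | unexposed) = 10/356 = 0.02809
Under exogeneity and monotonicity, PN = (p₁ − p₀) / p₁.
PN = (0.066749 − 0.02809) / 0.066749 = 0.038659 / 0.066749 ≈ 0.5792

PN ≈ 0.579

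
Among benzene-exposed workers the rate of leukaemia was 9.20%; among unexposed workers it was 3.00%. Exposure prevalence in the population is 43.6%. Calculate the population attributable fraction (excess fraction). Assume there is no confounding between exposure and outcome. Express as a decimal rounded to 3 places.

p₁ = 0.092, p₀ = 0.03.
Overall risk P(Y=1) = π·p₁ + (1−π)·p₀ = 0.436×0.092 + 0.564×0.03 = 0.057032.
Under exogeneity, PAF = [P(Y=1) − p₀] / P(Y=1).
PAF = (0.057032 − 0.03) / 0.057032 ≈ 0.4740

PAF ≈ 0.474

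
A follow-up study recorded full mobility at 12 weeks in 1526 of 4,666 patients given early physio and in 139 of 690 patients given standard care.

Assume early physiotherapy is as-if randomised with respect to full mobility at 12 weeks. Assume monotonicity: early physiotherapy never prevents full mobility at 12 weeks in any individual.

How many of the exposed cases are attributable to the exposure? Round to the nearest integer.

p₁ = P(outcome | exposed) = 1526/4666 = 0.32705
p₀ = P(outcome | unexposed) = 139/690 = 0.20145
PN = (p₁ − p₀)/p₁ = (0.32705 − 0.20145) / 0.32705 ≈ 0.38404.
Attributable cases ≈ PN × (exposed cases) = 0.38404 × 1526 ≈ 586.04.

about 586 cases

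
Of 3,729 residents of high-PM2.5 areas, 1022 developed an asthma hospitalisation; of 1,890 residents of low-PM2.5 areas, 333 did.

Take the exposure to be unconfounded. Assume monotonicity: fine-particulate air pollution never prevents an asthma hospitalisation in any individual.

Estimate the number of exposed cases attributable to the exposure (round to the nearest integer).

p₁ = P(outcome | exposed) = 1022/3729 = 0.27407
p₀ = P(outcome | unexposed) = 333/1890 = 0.17619
PN = (p₁ − p₀)/p₁ = (0.27407 − 0.17619) / 0.27407 ≈ 0.35713.
Attributable cases ≈ PN × (exposed cases) = 0.35713 × 1022 ≈ 364.99.

about 365 cases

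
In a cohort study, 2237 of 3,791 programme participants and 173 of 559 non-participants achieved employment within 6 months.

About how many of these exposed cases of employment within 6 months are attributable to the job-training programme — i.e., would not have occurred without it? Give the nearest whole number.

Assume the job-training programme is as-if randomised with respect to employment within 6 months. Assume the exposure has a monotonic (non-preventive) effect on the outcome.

about 1064 cases

p₁ = P(outcome | exposed) = 2237/3791 = 0.59008
p₀ = P(outcome | unexposed) = 173/559 = 0.30948
PN = (p₁ − p₀)/p₁ = (0.59008 − 0.30948) / 0.59008 ≈ 0.47553.
Attributable cases ≈ PN × (exposed cases) = 0.47553 × 2237 ≈ 1063.76.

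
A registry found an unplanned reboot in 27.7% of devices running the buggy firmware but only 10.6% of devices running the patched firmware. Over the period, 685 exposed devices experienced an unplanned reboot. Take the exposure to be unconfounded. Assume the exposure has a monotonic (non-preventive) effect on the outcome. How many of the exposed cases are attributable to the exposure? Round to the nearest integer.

p₁ = 0.277, p₀ = 0.106.
PN = (p₁ − p₀)/p₁ = (0.277 − 0.106) / 0.277 ≈ 0.61733.
Attributable cases ≈ PN × (exposed cases) = 0.61733 × 685 ≈ 422.87.

about 423 cases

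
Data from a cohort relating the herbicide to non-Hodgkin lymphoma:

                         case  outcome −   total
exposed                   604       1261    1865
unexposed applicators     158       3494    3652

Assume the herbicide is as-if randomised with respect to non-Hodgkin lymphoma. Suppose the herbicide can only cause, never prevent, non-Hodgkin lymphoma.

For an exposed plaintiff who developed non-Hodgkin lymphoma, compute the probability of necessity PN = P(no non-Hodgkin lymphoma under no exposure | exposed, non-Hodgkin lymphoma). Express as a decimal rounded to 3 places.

PN ≈ 0.866

p₁ = P(outcome | exposed) = 604/1865 = 0.32386
p₀ = P(outcome | unexposed) = 158/3652 = 0.043264
Under exogeneity and monotonicity, PN = (p₁ − p₀) / p₁.
PN = (0.32386 − 0.043264) / 0.32386 = 0.2806 / 0.32386 ≈ 0.8664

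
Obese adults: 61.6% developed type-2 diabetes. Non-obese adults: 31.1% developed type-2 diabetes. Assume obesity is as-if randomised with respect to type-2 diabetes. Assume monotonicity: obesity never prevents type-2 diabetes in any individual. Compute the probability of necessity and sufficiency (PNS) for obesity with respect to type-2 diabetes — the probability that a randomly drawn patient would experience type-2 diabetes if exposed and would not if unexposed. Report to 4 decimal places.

p₁ = 0.616, p₀ = 0.311.
Under exogeneity and monotonicity, PNS = p₁ − p₀.
PNS = 0.616 − 0.311 = 0.305

PNS ≈ 0.3050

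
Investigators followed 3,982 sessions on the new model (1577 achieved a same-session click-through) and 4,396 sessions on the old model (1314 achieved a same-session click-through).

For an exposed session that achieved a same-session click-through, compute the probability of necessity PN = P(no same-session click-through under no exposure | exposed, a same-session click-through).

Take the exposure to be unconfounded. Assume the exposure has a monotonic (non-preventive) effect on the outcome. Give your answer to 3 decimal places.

PN ≈ 0.245

p₁ = P(outcome | exposed) = 1577/3982 = 0.39603
p₀ = P(outcome | unexposed) = 1314/4396 = 0.29891
Under exogeneity and monotonicity, PN = (p₁ − p₀) / p₁.
PN = (0.39603 − 0.29891) / 0.39603 = 0.097124 / 0.39603 ≈ 0.2452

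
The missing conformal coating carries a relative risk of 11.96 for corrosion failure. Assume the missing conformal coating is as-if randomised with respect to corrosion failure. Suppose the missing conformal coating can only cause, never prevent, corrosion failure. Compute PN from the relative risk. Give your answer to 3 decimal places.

PN ≈ 0.916

Under exogeneity and monotonicity, PN = (RR − 1) / RR = 1 − 1/RR.
PN = (11.96 − 1) / 11.96 = 10.96 / 11.96 ≈ 0.9164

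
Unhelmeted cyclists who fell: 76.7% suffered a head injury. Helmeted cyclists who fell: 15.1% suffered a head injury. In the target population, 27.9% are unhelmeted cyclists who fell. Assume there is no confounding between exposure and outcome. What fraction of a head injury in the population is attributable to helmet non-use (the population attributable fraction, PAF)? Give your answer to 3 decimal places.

p₁ = 0.767, p₀ = 0.151.
Overall risk P(Y=1) = π·p₁ + (1−π)·p₀ = 0.279×0.767 + 0.721×0.151 = 0.32286.
Under exogeneity, PAF = [P(Y=1) − p₀] / P(Y=1).
PAF = (0.32286 − 0.151) / 0.32286 ≈ 0.5323

PAF ≈ 0.532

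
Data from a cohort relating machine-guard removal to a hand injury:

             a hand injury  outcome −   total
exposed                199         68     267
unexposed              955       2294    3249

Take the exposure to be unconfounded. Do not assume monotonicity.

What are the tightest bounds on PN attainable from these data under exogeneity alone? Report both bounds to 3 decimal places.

p₁ = P(outcome | exposed) = 199/267 = 0.74532
p₀ = P(outcome | unexposed) = 955/3249 = 0.29394
Under exogeneity alone the bounds on PN are max{0,(p₁−p₀)/p₁} ≤ PN ≤ min{1,(1−p₀)/p₁}.
  lower = (p₁ − p₀)/p₁ = 0.45138 / 0.74532 ≈ 0.6056
  upper = min{1, (1 − p₀)/p₁} = 0.70606 / 0.74532 ≈ 0.9473

0.606 ≤ PN ≤ 0.947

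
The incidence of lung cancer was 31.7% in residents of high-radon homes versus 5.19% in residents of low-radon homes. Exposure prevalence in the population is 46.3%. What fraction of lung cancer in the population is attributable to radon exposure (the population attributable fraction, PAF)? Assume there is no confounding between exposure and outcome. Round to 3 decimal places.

PAF ≈ 0.703

p₁ = 0.317, p₀ = 0.0519.
Overall risk P(Y=1) = π·p₁ + (1−π)·p₀ = 0.463×0.317 + 0.537×0.0519 = 0.17464.
Under exogeneity, PAF = [P(Y=1) − p₀] / P(Y=1).
PAF = (0.17464 − 0.0519) / 0.17464 ≈ 0.7028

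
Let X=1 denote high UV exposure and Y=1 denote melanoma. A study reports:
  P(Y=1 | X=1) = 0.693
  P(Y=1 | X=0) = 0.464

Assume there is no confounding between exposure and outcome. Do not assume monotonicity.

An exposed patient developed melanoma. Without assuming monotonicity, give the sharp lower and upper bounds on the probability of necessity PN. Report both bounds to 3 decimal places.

Let p₁ = 0.693, p₀ = 0.464.
Under exogeneity alone the bounds on PN are max{0,(p₁−p₀)/p₁} ≤ PN ≤ min{1,(1−p₀)/p₁}.
  lower = (p₁ − p₀)/p₁ = 0.229 / 0.693 ≈ 0.3304
  upper = min{1, (1 − p₀)/p₁} = 0.536 / 0.693 ≈ 0.7734

0.330 ≤ PN ≤ 0.773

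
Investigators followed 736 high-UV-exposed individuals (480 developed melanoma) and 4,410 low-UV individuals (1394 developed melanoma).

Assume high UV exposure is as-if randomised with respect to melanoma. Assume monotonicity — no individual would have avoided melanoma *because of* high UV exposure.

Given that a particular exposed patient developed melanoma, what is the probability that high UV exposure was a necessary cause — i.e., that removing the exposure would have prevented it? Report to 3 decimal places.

p₁ = P(outcome | exposed) = 480/736 = 0.65217
p₀ = P(outcome | unexposed) = 1394/4410 = 0.3161
Under exogeneity and monotonicity, PN = (p₁ − p₀) / p₁.
PN = (0.65217 − 0.3161) / 0.65217 = 0.33607 / 0.65217 ≈ 0.5153

PN ≈ 0.515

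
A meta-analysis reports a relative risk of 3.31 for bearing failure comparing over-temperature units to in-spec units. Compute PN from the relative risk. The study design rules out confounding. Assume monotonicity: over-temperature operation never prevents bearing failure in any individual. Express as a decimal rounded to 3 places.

Under exogeneity and monotonicity, PN = (RR − 1) / RR = 1 − 1/RR.
PN = (3.31 − 1) / 3.31 = 2.31 / 3.31 ≈ 0.6979

PN ≈ 0.698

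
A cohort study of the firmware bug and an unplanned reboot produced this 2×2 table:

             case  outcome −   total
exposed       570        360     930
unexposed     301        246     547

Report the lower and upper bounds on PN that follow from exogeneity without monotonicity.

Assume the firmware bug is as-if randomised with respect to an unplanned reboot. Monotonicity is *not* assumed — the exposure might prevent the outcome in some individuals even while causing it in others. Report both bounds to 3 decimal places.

0.102 ≤ PN ≤ 0.734

p₁ = P(outcome | exposed) = 570/930 = 0.6129
p₀ = P(outcome | unexposed) = 301/547 = 0.55027
Under exogeneity alone the bounds on PN are max{0,(p₁−p₀)/p₁} ≤ PN ≤ min{1,(1−p₀)/p₁}.
  lower = (p₁ − p₀)/p₁ = 0.062629 / 0.6129 ≈ 0.1022
  upper = min{1, (1 − p₀)/p₁} = 0.44973 / 0.6129 ≈ 0.7338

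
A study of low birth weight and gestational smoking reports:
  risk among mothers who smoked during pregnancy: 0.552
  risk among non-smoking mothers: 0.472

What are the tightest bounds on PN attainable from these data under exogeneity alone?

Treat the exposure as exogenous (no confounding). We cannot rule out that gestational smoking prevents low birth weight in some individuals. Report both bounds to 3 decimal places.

0.145 ≤ PN ≤ 0.957

Let p₁ = 0.552, p₀ = 0.472.
Under exogeneity alone the bounds on PN are max{0,(p₁−p₀)/p₁} ≤ PN ≤ min{1,(1−p₀)/p₁}.
  lower = (p₁ − p₀)/p₁ = 0.08 / 0.552 ≈ 0.1449
  upper = min{1, (1 − p₀)/p₁} = 0.528 / 0.552 ≈ 0.9565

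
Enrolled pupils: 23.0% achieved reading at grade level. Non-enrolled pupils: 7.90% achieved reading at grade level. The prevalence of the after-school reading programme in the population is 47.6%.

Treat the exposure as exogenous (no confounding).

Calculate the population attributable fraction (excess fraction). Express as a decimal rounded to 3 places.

PAF ≈ 0.476

p₁ = 0.23, p₀ = 0.079.
Overall risk P(Y=1) = π·p₁ + (1−π)·p₀ = 0.476×0.23 + 0.524×0.079 = 0.15088.
Under exogeneity, PAF = [P(Y=1) − p₀] / P(Y=1).
PAF = (0.15088 − 0.079) / 0.15088 ≈ 0.4764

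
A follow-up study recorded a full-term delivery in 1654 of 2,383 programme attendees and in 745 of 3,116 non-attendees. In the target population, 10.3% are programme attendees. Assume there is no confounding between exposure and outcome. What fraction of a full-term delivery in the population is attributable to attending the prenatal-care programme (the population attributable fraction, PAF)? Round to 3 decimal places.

PAF ≈ 0.164

p₁ = P(outcome | exposed) = 1654/2383 = 0.69408
p₀ = P(outcome | unexposed) = 745/3116 = 0.23909
Overall risk P(Y=1) = π·p₁ + (1−π)·p₀ = 0.103×0.69408 + 0.897×0.23909 = 0.28595.
Under exogeneity, PAF = [P(Y=1) − p₀] / P(Y=1).
PAF = (0.28595 − 0.23909) / 0.28595 ≈ 0.1639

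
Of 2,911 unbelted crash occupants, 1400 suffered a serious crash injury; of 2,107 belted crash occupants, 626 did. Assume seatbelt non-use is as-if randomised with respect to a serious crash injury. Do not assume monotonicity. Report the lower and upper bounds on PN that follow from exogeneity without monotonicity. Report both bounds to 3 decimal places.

0.382 ≤ PN ≤ 1.000

p₁ = P(outcome | exposed) = 1400/2911 = 0.48093
p₀ = P(outcome | unexposed) = 626/2107 = 0.2971
Under exogeneity alone the bounds on PN are max{0,(p₁−p₀)/p₁} ≤ PN ≤ min{1,(1−p₀)/p₁}.
  lower = (p₁ − p₀)/p₁ = 0.18383 / 0.48093 ≈ 0.3822
  upper = min{1, (1 − p₀)/p₁} = 0.7029 / 0.48093 ≈ 1.4615 → capped at 1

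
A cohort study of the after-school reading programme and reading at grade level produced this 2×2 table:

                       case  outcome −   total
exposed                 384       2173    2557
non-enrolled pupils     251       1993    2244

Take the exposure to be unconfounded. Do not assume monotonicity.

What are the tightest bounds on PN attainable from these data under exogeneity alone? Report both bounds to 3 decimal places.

0.255 ≤ PN ≤ 1.000

p₁ = P(outcome | exposed) = 384/2557 = 0.15018
p₀ = P(outcome | unexposed) = 251/2244 = 0.11185
Under exogeneity alone the bounds on PN are max{0,(p₁−p₀)/p₁} ≤ PN ≤ min{1,(1−p₀)/p₁}.
  lower = (p₁ − p₀)/p₁ = 0.038322 / 0.15018 ≈ 0.2552
  upper = min{1, (1 − p₀)/p₁} = 0.88815 / 0.15018 ≈ 5.9140 → capped at 1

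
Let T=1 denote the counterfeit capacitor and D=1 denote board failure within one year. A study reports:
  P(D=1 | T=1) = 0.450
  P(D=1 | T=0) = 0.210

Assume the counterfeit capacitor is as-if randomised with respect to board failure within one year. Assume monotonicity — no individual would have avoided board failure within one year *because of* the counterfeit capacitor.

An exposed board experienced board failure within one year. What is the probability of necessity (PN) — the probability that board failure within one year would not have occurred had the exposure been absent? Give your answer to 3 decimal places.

Let p₁ = 0.45, p₀ = 0.21.
Under exogeneity and monotonicity, PN = (p₁ − p₀) / p₁.
PN = (0.45 − 0.21) / 0.45 = 0.24 / 0.45 ≈ 0.5333

PN ≈ 0.533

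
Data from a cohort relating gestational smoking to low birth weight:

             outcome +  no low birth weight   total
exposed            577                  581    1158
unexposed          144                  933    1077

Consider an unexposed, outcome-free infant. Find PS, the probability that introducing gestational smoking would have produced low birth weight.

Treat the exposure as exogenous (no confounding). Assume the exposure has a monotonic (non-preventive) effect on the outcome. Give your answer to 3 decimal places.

PS ≈ 0.421

p₁ = P(outcome | exposed) = 577/1158 = 0.49827
p₀ = P(outcome | unexposed) = 144/1077 = 0.1337
Under exogeneity and monotonicity, PS = (p₁ − p₀) / (1 − p₀).
PS = (0.49827 − 0.1337) / (1 − 0.1337) = 0.36457 / 0.8663 ≈ 0.4208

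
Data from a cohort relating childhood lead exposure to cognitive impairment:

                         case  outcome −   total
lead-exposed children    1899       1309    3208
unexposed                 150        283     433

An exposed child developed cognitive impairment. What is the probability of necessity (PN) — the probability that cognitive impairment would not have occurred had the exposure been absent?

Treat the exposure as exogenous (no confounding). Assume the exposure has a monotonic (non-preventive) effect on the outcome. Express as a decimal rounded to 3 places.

p₁ = P(outcome | exposed) = 1899/3208 = 0.59196
p₀ = P(outcome | unexposed) = 150/433 = 0.34642
Under exogeneity and monotonicity, PN = (p₁ − p₀) / p₁.
PN = (0.59196 − 0.34642) / 0.59196 = 0.24554 / 0.59196 ≈ 0.4148

PN ≈ 0.415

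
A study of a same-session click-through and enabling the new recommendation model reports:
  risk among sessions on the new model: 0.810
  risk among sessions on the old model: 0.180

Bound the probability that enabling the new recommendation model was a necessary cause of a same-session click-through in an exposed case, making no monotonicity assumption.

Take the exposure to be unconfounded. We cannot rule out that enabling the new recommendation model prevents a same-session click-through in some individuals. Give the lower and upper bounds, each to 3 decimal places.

Let p₁ = 0.81, p₀ = 0.18.
Under exogeneity alone the bounds on PN are max{0,(p₁−p₀)/p₁} ≤ PN ≤ min{1,(1−p₀)/p₁}.
  lower = (p₁ − p₀)/p₁ = 0.63 / 0.81 ≈ 0.7778
  upper = min{1, (1 − p₀)/p₁} = 0.82 / 0.81 ≈ 1.0123 → capped at 1

0.778 ≤ PN ≤ 1.000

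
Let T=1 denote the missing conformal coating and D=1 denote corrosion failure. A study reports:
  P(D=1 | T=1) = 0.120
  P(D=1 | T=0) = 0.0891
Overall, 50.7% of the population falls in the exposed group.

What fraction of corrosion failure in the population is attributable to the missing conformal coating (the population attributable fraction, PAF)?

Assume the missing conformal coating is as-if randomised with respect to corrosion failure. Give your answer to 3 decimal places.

Let p₁ = 0.12, p₀ = 0.0891.
Overall risk P(Y=1) = π·p₁ + (1−π)·p₀ = 0.507×0.12 + 0.493×0.0891 = 0.10477.
Under exogeneity, PAF = [P(Y=1) − p₀] / P(Y=1).
PAF = (0.10477 − 0.0891) / 0.10477 ≈ 0.1495

PAF ≈ 0.150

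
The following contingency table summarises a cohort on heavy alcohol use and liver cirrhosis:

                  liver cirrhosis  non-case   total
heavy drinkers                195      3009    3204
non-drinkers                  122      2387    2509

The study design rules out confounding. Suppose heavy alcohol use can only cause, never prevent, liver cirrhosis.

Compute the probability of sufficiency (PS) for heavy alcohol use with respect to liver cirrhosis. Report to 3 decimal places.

p₁ = P(outcome | exposed) = 195/3204 = 0.060861
p₀ = P(outcome | unexposed) = 122/2509 = 0.048625
Under exogeneity and monotonicity, PS = (p₁ − p₀) / (1 − p₀).
PS = (0.060861 − 0.048625) / (1 − 0.048625) = 0.012236 / 0.95138 ≈ 0.0129

PS ≈ 0.013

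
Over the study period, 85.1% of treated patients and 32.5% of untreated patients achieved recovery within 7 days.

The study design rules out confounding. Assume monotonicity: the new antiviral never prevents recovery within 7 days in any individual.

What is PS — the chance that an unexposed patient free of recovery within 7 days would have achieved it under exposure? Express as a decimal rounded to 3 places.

p₁ = 0.851, p₀ = 0.325.
Under exogeneity and monotonicity, PS = (p₁ − p₀) / (1 − p₀).
PS = (0.851 − 0.325) / (1 − 0.325) = 0.526 / 0.675 ≈ 0.7793

PS ≈ 0.779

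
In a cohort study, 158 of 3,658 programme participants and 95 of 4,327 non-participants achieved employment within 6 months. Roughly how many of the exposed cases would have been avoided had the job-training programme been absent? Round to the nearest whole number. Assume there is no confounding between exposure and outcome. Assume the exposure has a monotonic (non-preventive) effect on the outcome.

about 78 cases

p₁ = P(outcome | exposed) = 158/3658 = 0.043193
p₀ = P(outcome | unexposed) = 95/4327 = 0.021955
PN = (p₁ − p₀)/p₁ = (0.043193 − 0.021955) / 0.043193 ≈ 0.49170.
Attributable cases ≈ PN × (exposed cases) = 0.49170 × 158 ≈ 77.69.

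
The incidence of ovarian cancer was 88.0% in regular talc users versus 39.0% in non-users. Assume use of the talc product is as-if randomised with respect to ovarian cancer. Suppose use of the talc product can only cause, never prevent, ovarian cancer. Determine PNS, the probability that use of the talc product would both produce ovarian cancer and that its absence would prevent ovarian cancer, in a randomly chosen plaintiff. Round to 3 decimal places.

p₁ = 0.88, p₀ = 0.39.
Under exogeneity and monotonicity, PNS = p₁ − p₀.
PNS = 0.88 − 0.39 = 0.49

PNS ≈ 0.490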